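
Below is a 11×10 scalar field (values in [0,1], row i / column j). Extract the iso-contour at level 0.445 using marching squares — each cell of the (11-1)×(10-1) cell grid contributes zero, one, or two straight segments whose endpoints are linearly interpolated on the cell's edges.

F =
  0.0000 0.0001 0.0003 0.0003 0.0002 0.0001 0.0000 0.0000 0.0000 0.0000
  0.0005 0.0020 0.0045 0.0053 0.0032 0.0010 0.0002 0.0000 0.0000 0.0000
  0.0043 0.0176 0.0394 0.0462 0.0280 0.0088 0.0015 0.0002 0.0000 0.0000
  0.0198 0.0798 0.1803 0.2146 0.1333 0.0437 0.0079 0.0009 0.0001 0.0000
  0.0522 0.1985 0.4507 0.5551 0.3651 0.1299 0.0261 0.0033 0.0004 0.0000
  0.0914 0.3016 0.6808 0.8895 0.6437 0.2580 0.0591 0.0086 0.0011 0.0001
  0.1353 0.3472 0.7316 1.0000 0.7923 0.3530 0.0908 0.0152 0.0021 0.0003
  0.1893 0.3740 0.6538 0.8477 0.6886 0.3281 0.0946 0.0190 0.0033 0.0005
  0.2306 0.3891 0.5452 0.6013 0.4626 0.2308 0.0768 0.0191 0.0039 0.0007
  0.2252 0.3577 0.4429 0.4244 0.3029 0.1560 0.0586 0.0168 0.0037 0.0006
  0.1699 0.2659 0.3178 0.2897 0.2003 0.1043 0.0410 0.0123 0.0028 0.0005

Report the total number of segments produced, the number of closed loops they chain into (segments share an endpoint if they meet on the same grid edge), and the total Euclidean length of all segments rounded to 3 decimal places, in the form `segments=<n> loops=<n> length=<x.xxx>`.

segments=16 loops=1 length=14.090

cell (3,1): code 0100 → (3.979,2.000)–(4.000,1.977)
cell (3,2): code 1100 → (3.677,3.000)–(3.979,2.000)
cell (3,3): code 1000 → (4.000,3.579)–(3.677,3.000)
cell (4,1): code 0110 → (4.000,1.977)–(5.000,1.378)
cell (4,3): code 1101 → (4.287,4.000)–(4.000,3.579)
cell (4,4): code 1000 → (5.000,4.515)–(4.287,4.000)
cell (5,1): code 0110 → (5.000,1.378)–(6.000,1.254)
cell (5,4): code 1001 → (6.000,4.791)–(5.000,4.515)
cell (6,1): code 0110 → (6.000,1.254)–(7.000,1.254)
cell (6,4): code 1001 → (7.000,4.676)–(6.000,4.791)
cell (7,1): code 0110 → (7.000,1.254)–(8.000,1.358)
cell (7,4): code 1001 → (8.000,4.076)–(7.000,4.676)
cell (8,1): code 0010 → (8.000,1.358)–(8.979,2.000)
cell (8,2): code 0011 → (8.979,2.000)–(8.884,3.000)
cell (8,3): code 0011 → (8.884,3.000)–(8.110,4.000)
cell (8,4): code 0001 → (8.110,4.000)–(8.000,4.076)
total: 16 segments, chained into 1 closed loop(s), length Σ = 14.090371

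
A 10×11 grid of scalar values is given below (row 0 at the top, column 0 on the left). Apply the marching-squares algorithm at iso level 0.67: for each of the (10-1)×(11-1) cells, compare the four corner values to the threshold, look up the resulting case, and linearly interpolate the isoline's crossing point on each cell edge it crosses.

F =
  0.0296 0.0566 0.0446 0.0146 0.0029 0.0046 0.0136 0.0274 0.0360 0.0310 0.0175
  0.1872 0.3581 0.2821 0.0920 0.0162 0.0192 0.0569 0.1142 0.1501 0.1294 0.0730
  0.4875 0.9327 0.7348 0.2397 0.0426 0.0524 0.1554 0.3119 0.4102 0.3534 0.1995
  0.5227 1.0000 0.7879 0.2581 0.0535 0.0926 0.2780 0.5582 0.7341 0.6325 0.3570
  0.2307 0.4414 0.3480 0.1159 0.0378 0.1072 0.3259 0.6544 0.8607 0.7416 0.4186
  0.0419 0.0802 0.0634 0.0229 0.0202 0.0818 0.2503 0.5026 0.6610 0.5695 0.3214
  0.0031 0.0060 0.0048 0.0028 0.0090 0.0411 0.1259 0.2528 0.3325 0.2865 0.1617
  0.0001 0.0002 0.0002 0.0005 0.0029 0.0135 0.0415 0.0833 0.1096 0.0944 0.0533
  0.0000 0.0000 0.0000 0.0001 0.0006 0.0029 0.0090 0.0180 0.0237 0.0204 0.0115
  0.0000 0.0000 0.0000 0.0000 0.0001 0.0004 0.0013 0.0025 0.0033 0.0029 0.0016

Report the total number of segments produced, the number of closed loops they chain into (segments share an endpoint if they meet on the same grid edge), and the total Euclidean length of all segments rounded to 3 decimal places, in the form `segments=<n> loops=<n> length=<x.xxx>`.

segments=16 loops=2 length=12.662

cell (1,0): code 0100 → (1.543,1.000)–(2.000,0.410)
cell (1,1): code 1100 → (1.857,2.000)–(1.543,1.000)
cell (1,2): code 1000 → (2.000,2.131)–(1.857,2.000)
cell (2,0): code 0110 → (2.000,0.410)–(3.000,0.309)
cell (2,2): code 1001 → (3.000,2.223)–(2.000,2.131)
cell (2,7): code 0100 → (2.802,8.000)–(3.000,7.636)
cell (2,8): code 1000 → (3.000,8.631)–(2.802,8.000)
cell (3,0): code 0010 → (3.000,0.309)–(3.591,1.000)
cell (3,1): code 0011 → (3.591,1.000)–(3.268,2.000)
cell (3,2): code 0001 → (3.268,2.000)–(3.000,2.223)
cell (3,7): code 0110 → (3.000,7.636)–(4.000,7.076)
cell (3,8): code 1101 → (3.344,9.000)–(3.000,8.631)
cell (3,9): code 1000 → (4.000,9.222)–(3.344,9.000)
cell (4,7): code 0010 → (4.000,7.076)–(4.955,8.000)
cell (4,8): code 0011 → (4.955,8.000)–(4.416,9.000)
cell (4,9): code 0001 → (4.416,9.000)–(4.000,9.222)
total: 16 segments, chained into 2 closed loop(s), length Σ = 12.661931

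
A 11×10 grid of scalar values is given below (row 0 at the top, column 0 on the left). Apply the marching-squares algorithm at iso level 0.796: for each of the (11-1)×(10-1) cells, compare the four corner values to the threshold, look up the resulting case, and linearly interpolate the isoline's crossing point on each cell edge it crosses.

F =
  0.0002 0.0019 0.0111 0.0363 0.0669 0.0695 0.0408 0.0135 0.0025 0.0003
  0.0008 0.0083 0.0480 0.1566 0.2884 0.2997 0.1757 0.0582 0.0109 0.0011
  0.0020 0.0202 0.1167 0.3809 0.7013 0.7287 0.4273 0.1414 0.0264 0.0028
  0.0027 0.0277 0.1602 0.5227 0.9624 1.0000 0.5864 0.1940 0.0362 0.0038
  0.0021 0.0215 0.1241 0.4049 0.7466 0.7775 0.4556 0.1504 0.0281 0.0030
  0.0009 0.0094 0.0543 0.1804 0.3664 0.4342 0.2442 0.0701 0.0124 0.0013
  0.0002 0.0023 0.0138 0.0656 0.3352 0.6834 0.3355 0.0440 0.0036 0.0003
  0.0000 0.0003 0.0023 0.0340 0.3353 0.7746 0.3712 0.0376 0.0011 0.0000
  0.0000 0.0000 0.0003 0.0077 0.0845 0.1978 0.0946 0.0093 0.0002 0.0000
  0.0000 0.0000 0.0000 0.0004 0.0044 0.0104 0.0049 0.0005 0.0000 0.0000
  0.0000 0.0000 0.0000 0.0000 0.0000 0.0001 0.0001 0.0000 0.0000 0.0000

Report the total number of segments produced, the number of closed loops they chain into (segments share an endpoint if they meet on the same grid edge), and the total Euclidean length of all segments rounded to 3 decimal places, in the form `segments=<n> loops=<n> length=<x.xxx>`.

cell (2,3): code 0100 → (2.363,4.000)–(3.000,3.622)
cell (2,4): code 1100 → (2.248,5.000)–(2.363,4.000)
cell (2,5): code 1000 → (3.000,5.493)–(2.248,5.000)
cell (3,3): code 0010 → (3.000,3.622)–(3.771,4.000)
cell (3,4): code 0011 → (3.771,4.000)–(3.917,5.000)
cell (3,5): code 0001 → (3.917,5.000)–(3.000,5.493)
total: 6 segments, chained into 1 closed loop(s), length Σ = 5.557631

segments=6 loops=1 length=5.558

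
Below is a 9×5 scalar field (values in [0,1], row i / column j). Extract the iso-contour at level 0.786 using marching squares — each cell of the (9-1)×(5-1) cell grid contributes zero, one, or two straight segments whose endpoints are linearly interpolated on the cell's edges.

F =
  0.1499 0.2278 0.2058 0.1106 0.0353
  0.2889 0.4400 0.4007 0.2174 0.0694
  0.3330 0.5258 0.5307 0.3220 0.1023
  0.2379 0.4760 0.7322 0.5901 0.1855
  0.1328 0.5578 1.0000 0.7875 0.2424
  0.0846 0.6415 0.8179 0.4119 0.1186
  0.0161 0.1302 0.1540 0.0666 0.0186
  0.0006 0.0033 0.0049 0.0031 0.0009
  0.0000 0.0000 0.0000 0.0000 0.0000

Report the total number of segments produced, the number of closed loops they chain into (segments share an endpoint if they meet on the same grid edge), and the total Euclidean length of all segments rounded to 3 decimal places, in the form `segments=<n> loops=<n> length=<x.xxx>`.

cell (3,1): code 0100 → (3.201,2.000)–(4.000,1.516)
cell (3,2): code 1100 → (3.992,3.000)–(3.201,2.000)
cell (3,3): code 1000 → (4.000,3.003)–(3.992,3.000)
cell (4,1): code 0110 → (4.000,1.516)–(5.000,1.819)
cell (4,2): code 1011 → (5.000,2.079)–(4.004,3.000)
cell (4,3): code 0001 → (4.004,3.000)–(4.000,3.003)
cell (5,1): code 0010 → (5.000,1.819)–(5.048,2.000)
cell (5,2): code 0001 → (5.048,2.000)–(5.000,2.079)
total: 8 segments, chained into 1 closed loop(s), length Σ = 4.903484

segments=8 loops=1 length=4.903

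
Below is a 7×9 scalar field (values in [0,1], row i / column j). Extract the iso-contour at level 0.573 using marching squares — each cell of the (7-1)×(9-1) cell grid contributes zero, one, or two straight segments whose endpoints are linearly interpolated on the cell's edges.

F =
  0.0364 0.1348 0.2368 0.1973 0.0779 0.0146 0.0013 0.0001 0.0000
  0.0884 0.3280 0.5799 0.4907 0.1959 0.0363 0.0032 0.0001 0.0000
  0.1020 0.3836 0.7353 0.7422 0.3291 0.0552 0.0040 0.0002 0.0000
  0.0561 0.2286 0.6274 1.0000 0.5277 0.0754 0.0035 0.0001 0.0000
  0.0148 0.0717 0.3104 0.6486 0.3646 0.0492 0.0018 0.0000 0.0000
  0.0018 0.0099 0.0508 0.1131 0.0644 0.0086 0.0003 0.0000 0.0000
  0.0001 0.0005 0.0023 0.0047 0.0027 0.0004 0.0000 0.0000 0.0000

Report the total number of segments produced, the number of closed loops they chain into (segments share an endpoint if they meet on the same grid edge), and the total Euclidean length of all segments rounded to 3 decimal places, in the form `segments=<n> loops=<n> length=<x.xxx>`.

cell (0,1): code 0100 → (0.980,2.000)–(1.000,1.973)
cell (0,2): code 1000 → (1.000,2.077)–(0.980,2.000)
cell (1,1): code 0110 → (1.000,1.973)–(2.000,1.539)
cell (1,2): code 1101 → (1.327,3.000)–(1.000,2.077)
cell (1,3): code 1000 → (2.000,3.410)–(1.327,3.000)
cell (2,1): code 0110 → (2.000,1.539)–(3.000,1.864)
cell (2,3): code 1001 → (3.000,3.904)–(2.000,3.410)
cell (3,1): code 0010 → (3.000,1.864)–(3.172,2.000)
cell (3,2): code 0111 → (3.172,2.000)–(4.000,2.776)
cell (3,3): code 1001 → (4.000,3.266)–(3.000,3.904)
cell (4,2): code 0010 → (4.000,2.776)–(4.141,3.000)
cell (4,3): code 0001 → (4.141,3.000)–(4.000,3.266)
total: 12 segments, chained into 1 closed loop(s), length Σ = 8.244191

segments=12 loops=1 length=8.244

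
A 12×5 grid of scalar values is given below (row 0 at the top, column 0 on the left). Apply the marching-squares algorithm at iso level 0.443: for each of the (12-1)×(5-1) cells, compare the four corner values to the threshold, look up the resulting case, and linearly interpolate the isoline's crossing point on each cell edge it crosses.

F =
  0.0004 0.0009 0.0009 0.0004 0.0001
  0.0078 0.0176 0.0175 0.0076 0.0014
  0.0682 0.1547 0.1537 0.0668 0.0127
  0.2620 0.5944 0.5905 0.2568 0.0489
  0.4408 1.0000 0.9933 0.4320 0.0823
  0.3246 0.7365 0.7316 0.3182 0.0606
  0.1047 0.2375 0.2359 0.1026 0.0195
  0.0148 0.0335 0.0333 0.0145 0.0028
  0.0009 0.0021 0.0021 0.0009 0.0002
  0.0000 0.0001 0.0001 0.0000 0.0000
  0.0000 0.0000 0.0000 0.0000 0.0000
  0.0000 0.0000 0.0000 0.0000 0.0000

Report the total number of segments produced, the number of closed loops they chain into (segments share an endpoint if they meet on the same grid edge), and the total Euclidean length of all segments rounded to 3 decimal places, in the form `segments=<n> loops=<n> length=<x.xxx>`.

cell (2,0): code 0100 → (2.656,1.000)–(3.000,0.545)
cell (2,1): code 1100 → (2.662,2.000)–(2.656,1.000)
cell (2,2): code 1000 → (3.000,2.442)–(2.662,2.000)
cell (3,0): code 0110 → (3.000,0.545)–(4.000,0.004)
cell (3,2): code 1001 → (4.000,2.980)–(3.000,2.442)
cell (4,0): code 0110 → (4.000,0.004)–(5.000,0.287)
cell (4,2): code 1001 → (5.000,2.698)–(4.000,2.980)
cell (5,0): code 0010 → (5.000,0.287)–(5.588,1.000)
cell (5,1): code 0011 → (5.588,1.000)–(5.582,2.000)
cell (5,2): code 0001 → (5.582,2.000)–(5.000,2.698)
total: 10 segments, chained into 1 closed loop(s), length Σ = 9.311218

segments=10 loops=1 length=9.311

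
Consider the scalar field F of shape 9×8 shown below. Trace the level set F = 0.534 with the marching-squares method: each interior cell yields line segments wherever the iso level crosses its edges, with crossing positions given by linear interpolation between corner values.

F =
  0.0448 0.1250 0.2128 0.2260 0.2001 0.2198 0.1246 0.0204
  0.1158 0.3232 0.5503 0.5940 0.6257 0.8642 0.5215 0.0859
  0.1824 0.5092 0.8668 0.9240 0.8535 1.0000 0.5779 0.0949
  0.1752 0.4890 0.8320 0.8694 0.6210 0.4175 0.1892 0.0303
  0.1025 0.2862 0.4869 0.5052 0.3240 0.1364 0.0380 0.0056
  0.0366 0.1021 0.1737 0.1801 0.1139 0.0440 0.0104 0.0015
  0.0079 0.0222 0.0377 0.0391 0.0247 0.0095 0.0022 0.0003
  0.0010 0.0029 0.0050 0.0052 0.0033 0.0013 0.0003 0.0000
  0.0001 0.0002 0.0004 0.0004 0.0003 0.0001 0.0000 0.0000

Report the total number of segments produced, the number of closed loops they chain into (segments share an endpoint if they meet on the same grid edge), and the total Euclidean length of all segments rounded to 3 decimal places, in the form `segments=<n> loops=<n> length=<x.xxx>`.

segments=16 loops=1 length=13.448

cell (0,1): code 0100 → (0.952,2.000)–(1.000,1.928)
cell (0,2): code 1100 → (0.837,3.000)–(0.952,2.000)
cell (0,3): code 1100 → (0.785,4.000)–(0.837,3.000)
cell (0,4): code 1100 → (0.488,5.000)–(0.785,4.000)
cell (0,5): code 1000 → (1.000,5.964)–(0.488,5.000)
cell (1,1): code 0110 → (1.000,1.928)–(2.000,1.069)
cell (1,5): code 1101 → (1.222,6.000)–(1.000,5.964)
cell (1,6): code 1000 → (2.000,6.091)–(1.222,6.000)
cell (2,1): code 0110 → (2.000,1.069)–(3.000,1.131)
cell (2,4): code 1011 → (3.000,4.428)–(2.800,5.000)
cell (2,5): code 0011 → (2.800,5.000)–(2.113,6.000)
cell (2,6): code 0001 → (2.113,6.000)–(2.000,6.091)
cell (3,1): code 0010 → (3.000,1.131)–(3.864,2.000)
cell (3,2): code 0011 → (3.864,2.000)–(3.921,3.000)
cell (3,3): code 0011 → (3.921,3.000)–(3.293,4.000)
cell (3,4): code 0001 → (3.293,4.000)–(3.000,4.428)
total: 16 segments, chained into 1 closed loop(s), length Σ = 13.447633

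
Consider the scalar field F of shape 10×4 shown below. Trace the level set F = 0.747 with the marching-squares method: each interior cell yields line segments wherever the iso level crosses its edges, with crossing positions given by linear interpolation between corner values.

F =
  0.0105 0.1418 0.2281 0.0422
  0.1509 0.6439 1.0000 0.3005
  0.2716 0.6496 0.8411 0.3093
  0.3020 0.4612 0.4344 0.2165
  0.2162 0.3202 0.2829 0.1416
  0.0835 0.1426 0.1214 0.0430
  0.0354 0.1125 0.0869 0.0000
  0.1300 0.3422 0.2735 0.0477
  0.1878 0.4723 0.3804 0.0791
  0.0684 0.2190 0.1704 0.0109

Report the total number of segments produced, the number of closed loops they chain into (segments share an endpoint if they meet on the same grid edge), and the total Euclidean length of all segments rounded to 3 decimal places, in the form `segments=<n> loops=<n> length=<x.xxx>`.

segments=6 loops=1 length=4.146

cell (0,1): code 0100 → (0.672,2.000)–(1.000,1.290)
cell (0,2): code 1000 → (1.000,2.362)–(0.672,2.000)
cell (1,1): code 0110 → (1.000,1.290)–(2.000,1.509)
cell (1,2): code 1001 → (2.000,2.177)–(1.000,2.362)
cell (2,1): code 0010 → (2.000,1.509)–(2.231,2.000)
cell (2,2): code 0001 → (2.231,2.000)–(2.000,2.177)
total: 6 segments, chained into 1 closed loop(s), length Σ = 4.145590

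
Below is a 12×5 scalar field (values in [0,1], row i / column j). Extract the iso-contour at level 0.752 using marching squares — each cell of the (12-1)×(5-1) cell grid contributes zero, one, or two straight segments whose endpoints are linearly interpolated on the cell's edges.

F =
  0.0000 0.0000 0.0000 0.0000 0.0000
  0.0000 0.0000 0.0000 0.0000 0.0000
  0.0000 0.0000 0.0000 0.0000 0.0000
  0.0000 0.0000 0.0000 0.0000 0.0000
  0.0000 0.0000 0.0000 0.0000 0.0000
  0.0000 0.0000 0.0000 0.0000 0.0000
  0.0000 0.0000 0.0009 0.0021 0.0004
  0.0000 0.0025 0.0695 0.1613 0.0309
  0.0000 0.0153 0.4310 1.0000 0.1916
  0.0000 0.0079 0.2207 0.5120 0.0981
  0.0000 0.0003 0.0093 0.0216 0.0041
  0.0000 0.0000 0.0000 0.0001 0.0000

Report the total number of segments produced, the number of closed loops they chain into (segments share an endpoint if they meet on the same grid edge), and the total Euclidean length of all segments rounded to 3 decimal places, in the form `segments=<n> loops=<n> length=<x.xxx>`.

segments=4 loops=1 length=2.216

cell (7,2): code 0100 → (7.704,3.000)–(8.000,2.564)
cell (7,3): code 1000 → (8.000,3.307)–(7.704,3.000)
cell (8,2): code 0010 → (8.000,2.564)–(8.508,3.000)
cell (8,3): code 0001 → (8.508,3.000)–(8.000,3.307)
total: 4 segments, chained into 1 closed loop(s), length Σ = 2.215891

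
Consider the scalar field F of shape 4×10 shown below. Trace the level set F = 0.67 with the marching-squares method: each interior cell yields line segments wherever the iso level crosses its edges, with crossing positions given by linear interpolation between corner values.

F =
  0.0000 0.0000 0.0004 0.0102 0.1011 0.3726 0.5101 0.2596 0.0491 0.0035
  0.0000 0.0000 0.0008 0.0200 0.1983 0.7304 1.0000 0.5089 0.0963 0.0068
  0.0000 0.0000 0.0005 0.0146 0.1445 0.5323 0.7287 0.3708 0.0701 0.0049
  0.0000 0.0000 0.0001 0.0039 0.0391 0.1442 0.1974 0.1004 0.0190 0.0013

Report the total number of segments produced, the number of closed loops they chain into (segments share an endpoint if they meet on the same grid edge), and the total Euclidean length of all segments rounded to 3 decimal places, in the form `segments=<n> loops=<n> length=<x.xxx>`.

cell (0,4): code 0100 → (0.831,5.000)–(1.000,4.886)
cell (0,5): code 1100 → (0.326,6.000)–(0.831,5.000)
cell (0,6): code 1000 → (1.000,6.672)–(0.326,6.000)
cell (1,4): code 0010 → (1.000,4.886)–(1.305,5.000)
cell (1,5): code 0111 → (1.305,5.000)–(2.000,5.701)
cell (1,6): code 1001 → (2.000,6.164)–(1.000,6.672)
cell (2,5): code 0010 → (2.000,5.701)–(2.110,6.000)
cell (2,6): code 0001 → (2.110,6.000)–(2.000,6.164)
total: 8 segments, chained into 1 closed loop(s), length Σ = 5.225715

segments=8 loops=1 length=5.226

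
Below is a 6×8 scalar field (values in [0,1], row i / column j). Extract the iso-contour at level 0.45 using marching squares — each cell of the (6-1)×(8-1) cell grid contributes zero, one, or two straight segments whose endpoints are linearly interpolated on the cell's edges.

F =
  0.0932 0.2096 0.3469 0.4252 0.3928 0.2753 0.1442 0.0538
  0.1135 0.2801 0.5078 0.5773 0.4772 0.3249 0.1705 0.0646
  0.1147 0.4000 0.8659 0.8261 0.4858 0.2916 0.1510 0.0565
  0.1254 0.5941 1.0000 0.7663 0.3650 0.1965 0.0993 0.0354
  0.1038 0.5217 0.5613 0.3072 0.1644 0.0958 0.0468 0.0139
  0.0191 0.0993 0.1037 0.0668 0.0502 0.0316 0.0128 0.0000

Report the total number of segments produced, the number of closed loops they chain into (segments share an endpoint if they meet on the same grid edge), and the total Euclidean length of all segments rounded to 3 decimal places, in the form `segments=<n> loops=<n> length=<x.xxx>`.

segments=16 loops=1 length=11.838

cell (0,1): code 0100 → (0.641,2.000)–(1.000,1.746)
cell (0,2): code 1100 → (0.163,3.000)–(0.641,2.000)
cell (0,3): code 1100 → (0.678,4.000)–(0.163,3.000)
cell (0,4): code 1000 → (1.000,4.179)–(0.678,4.000)
cell (1,1): code 0110 → (1.000,1.746)–(2.000,1.107)
cell (1,4): code 1001 → (2.000,4.184)–(1.000,4.179)
cell (2,0): code 0100 → (2.258,1.000)–(3.000,0.693)
cell (2,1): code 1110 → (2.000,1.107)–(2.258,1.000)
cell (2,3): code 1011 → (3.000,3.788)–(2.296,4.000)
cell (2,4): code 0001 → (2.296,4.000)–(2.000,4.184)
cell (3,0): code 0110 → (3.000,0.693)–(4.000,0.828)
cell (3,2): code 1011 → (4.000,2.438)–(3.689,3.000)
cell (3,3): code 0001 → (3.689,3.000)–(3.000,3.788)
cell (4,0): code 0010 → (4.000,0.828)–(4.170,1.000)
cell (4,1): code 0011 → (4.170,1.000)–(4.243,2.000)
cell (4,2): code 0001 → (4.243,2.000)–(4.000,2.438)
total: 16 segments, chained into 1 closed loop(s), length Σ = 11.837771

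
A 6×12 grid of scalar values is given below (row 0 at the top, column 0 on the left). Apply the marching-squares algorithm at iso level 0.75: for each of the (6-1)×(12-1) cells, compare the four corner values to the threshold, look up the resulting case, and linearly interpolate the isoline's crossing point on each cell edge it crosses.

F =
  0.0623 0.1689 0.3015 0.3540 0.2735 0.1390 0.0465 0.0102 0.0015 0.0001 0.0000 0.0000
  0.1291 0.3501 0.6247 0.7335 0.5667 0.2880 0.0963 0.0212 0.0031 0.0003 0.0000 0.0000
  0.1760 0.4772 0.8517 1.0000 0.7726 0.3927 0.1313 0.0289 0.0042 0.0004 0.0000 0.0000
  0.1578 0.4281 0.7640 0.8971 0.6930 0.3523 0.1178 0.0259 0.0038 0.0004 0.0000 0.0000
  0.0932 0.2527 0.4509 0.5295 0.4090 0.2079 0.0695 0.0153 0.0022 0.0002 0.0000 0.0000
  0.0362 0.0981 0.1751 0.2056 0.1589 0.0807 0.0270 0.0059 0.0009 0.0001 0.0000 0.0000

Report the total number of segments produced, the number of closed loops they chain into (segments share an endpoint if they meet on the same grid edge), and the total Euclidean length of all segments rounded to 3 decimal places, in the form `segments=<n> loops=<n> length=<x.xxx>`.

segments=10 loops=1 length=7.092

cell (1,1): code 0100 → (1.552,2.000)–(2.000,1.728)
cell (1,2): code 1100 → (1.062,3.000)–(1.552,2.000)
cell (1,3): code 1100 → (1.890,4.000)–(1.062,3.000)
cell (1,4): code 1000 → (2.000,4.059)–(1.890,4.000)
cell (2,1): code 0110 → (2.000,1.728)–(3.000,1.958)
cell (2,3): code 1011 → (3.000,3.721)–(2.284,4.000)
cell (2,4): code 0001 → (2.284,4.000)–(2.000,4.059)
cell (3,1): code 0010 → (3.000,1.958)–(3.045,2.000)
cell (3,2): code 0011 → (3.045,2.000)–(3.400,3.000)
cell (3,3): code 0001 → (3.400,3.000)–(3.000,3.721)
total: 10 segments, chained into 1 closed loop(s), length Σ = 7.092441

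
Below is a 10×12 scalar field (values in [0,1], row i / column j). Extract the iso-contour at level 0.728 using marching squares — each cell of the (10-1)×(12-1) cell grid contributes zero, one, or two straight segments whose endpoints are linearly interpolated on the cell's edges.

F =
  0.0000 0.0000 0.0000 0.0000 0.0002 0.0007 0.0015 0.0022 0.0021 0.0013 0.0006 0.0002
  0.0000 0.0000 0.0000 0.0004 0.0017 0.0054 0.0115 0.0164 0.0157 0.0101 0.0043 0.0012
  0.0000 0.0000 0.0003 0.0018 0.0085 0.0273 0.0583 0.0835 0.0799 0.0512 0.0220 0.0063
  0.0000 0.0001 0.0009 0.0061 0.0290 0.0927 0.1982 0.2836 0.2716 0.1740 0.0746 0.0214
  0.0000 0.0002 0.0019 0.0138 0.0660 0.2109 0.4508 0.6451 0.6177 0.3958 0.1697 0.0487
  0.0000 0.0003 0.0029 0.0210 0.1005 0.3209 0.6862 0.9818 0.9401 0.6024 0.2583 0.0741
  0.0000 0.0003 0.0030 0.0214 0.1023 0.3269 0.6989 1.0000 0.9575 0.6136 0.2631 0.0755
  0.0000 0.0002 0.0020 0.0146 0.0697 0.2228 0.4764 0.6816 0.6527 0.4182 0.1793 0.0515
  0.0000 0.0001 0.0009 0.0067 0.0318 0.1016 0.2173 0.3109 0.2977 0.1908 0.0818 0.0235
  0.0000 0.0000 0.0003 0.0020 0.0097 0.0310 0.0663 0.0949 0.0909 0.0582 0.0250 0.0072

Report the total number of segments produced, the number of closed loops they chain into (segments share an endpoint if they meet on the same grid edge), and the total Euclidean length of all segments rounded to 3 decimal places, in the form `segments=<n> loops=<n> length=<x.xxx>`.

segments=8 loops=1 length=8.313

cell (4,6): code 0100 → (4.246,7.000)–(5.000,6.141)
cell (4,7): code 1100 → (4.342,8.000)–(4.246,7.000)
cell (4,8): code 1000 → (5.000,8.628)–(4.342,8.000)
cell (5,6): code 0110 → (5.000,6.141)–(6.000,6.097)
cell (5,8): code 1001 → (6.000,8.667)–(5.000,8.628)
cell (6,6): code 0010 → (6.000,6.097)–(6.854,7.000)
cell (6,7): code 0011 → (6.854,7.000)–(6.753,8.000)
cell (6,8): code 0001 → (6.753,8.000)–(6.000,8.667)
total: 8 segments, chained into 1 closed loop(s), length Σ = 8.312998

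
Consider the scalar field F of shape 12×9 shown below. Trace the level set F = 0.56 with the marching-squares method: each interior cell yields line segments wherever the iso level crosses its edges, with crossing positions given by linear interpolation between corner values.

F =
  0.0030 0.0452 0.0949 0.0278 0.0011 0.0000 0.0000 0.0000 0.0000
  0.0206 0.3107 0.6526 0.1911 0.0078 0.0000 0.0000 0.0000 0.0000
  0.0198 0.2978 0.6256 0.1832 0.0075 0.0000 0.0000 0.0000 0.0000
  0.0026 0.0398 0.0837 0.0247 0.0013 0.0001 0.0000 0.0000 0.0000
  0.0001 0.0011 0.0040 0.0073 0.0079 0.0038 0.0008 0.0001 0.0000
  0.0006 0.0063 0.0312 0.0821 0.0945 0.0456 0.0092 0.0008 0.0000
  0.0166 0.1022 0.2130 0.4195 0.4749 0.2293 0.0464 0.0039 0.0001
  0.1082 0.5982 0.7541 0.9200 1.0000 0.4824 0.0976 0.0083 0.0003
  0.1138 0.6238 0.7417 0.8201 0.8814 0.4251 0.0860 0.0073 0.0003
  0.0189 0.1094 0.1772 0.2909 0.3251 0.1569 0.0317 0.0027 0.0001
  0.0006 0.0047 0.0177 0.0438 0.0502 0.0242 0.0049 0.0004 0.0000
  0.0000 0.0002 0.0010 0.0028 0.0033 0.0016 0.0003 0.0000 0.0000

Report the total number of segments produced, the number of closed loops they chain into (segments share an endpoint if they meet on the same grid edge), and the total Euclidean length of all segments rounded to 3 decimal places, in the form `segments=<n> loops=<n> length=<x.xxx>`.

segments=18 loops=2 length=13.556

cell (0,1): code 0100 → (0.834,2.000)–(1.000,1.729)
cell (0,2): code 1000 → (1.000,2.201)–(0.834,2.000)
cell (1,1): code 0110 → (1.000,1.729)–(2.000,1.800)
cell (1,2): code 1001 → (2.000,2.148)–(1.000,2.201)
cell (2,1): code 0010 → (2.000,1.800)–(2.121,2.000)
cell (2,2): code 0001 → (2.121,2.000)–(2.000,2.148)
cell (6,0): code 0100 → (6.923,1.000)–(7.000,0.922)
cell (6,1): code 1100 → (6.641,2.000)–(6.923,1.000)
cell (6,2): code 1100 → (6.281,3.000)–(6.641,2.000)
cell (6,3): code 1100 → (6.162,4.000)–(6.281,3.000)
cell (6,4): code 1000 → (7.000,4.850)–(6.162,4.000)
cell (7,0): code 0110 → (7.000,0.922)–(8.000,0.875)
cell (7,4): code 1001 → (8.000,4.704)–(7.000,4.850)
cell (8,0): code 0010 → (8.000,0.875)–(8.124,1.000)
cell (8,1): code 0011 → (8.124,1.000)–(8.322,2.000)
cell (8,2): code 0011 → (8.322,2.000)–(8.491,3.000)
cell (8,3): code 0011 → (8.491,3.000)–(8.578,4.000)
cell (8,4): code 0001 → (8.578,4.000)–(8.000,4.704)
total: 18 segments, chained into 2 closed loop(s), length Σ = 13.555684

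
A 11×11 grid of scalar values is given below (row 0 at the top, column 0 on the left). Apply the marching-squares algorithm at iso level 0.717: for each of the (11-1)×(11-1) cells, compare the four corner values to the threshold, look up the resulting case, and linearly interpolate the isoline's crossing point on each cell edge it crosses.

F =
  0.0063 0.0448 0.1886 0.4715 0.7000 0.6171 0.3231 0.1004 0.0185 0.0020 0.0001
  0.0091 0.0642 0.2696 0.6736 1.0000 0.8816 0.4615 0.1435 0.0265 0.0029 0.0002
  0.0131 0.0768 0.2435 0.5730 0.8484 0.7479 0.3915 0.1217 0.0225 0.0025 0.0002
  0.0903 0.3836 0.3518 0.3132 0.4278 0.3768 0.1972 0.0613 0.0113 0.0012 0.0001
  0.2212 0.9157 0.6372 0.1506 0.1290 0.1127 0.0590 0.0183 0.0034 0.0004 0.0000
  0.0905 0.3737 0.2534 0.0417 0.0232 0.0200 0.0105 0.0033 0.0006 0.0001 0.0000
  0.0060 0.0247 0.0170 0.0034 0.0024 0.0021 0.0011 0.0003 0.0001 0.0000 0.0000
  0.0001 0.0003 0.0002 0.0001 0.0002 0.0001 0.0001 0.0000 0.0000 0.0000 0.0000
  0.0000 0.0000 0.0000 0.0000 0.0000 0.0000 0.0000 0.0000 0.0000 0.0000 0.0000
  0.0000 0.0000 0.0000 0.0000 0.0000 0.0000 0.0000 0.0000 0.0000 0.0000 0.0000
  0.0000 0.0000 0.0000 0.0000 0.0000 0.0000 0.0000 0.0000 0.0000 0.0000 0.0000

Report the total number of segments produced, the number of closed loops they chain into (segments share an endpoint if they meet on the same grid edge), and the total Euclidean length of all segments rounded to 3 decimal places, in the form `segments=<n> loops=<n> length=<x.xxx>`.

cell (0,3): code 0100 → (0.057,4.000)–(1.000,3.133)
cell (0,4): code 1100 → (0.378,5.000)–(0.057,4.000)
cell (0,5): code 1000 → (1.000,5.392)–(0.378,5.000)
cell (1,3): code 0110 → (1.000,3.133)–(2.000,3.523)
cell (1,5): code 1001 → (2.000,5.087)–(1.000,5.392)
cell (2,3): code 0010 → (2.000,3.523)–(2.312,4.000)
cell (2,4): code 0011 → (2.312,4.000)–(2.083,5.000)
cell (2,5): code 0001 → (2.083,5.000)–(2.000,5.087)
cell (3,0): code 0100 → (3.627,1.000)–(4.000,0.714)
cell (3,1): code 1000 → (4.000,1.713)–(3.627,1.000)
cell (4,0): code 0010 → (4.000,0.714)–(4.367,1.000)
cell (4,1): code 0001 → (4.367,1.000)–(4.000,1.713)
total: 12 segments, chained into 2 closed loop(s), length Σ = 9.445059

segments=12 loops=2 length=9.445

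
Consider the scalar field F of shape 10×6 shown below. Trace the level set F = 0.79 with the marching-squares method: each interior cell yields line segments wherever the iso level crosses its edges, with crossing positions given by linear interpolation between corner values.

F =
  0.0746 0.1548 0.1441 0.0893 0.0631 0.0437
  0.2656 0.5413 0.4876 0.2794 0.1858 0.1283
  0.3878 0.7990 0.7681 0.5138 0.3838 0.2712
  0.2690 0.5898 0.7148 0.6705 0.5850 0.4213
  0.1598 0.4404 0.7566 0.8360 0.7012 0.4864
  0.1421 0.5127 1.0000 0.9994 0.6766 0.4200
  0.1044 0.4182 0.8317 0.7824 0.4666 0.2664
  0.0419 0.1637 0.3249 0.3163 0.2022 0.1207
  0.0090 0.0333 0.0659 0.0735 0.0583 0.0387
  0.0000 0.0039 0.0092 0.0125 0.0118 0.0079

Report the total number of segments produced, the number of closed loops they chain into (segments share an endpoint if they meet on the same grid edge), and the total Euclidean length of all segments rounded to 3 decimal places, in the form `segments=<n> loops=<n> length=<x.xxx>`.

segments=14 loops=2 length=7.567

cell (1,0): code 0100 → (1.965,1.000)–(2.000,0.978)
cell (1,1): code 1000 → (2.000,1.291)–(1.965,1.000)
cell (2,0): code 0010 → (2.000,0.978)–(2.043,1.000)
cell (2,1): code 0001 → (2.043,1.000)–(2.000,1.291)
cell (3,2): code 0100 → (3.722,3.000)–(4.000,2.421)
cell (3,3): code 1000 → (4.000,3.341)–(3.722,3.000)
cell (4,1): code 0100 → (4.137,2.000)–(5.000,1.569)
cell (4,2): code 1110 → (4.000,2.421)–(4.137,2.000)
cell (4,3): code 1001 → (5.000,3.649)–(4.000,3.341)
cell (5,1): code 0110 → (5.000,1.569)–(6.000,1.899)
cell (5,2): code 1011 → (6.000,2.846)–(5.965,3.000)
cell (5,3): code 0001 → (5.965,3.000)–(5.000,3.649)
cell (6,1): code 0010 → (6.000,1.899)–(6.082,2.000)
cell (6,2): code 0001 → (6.082,2.000)–(6.000,2.846)
total: 14 segments, chained into 2 closed loop(s), length Σ = 7.566926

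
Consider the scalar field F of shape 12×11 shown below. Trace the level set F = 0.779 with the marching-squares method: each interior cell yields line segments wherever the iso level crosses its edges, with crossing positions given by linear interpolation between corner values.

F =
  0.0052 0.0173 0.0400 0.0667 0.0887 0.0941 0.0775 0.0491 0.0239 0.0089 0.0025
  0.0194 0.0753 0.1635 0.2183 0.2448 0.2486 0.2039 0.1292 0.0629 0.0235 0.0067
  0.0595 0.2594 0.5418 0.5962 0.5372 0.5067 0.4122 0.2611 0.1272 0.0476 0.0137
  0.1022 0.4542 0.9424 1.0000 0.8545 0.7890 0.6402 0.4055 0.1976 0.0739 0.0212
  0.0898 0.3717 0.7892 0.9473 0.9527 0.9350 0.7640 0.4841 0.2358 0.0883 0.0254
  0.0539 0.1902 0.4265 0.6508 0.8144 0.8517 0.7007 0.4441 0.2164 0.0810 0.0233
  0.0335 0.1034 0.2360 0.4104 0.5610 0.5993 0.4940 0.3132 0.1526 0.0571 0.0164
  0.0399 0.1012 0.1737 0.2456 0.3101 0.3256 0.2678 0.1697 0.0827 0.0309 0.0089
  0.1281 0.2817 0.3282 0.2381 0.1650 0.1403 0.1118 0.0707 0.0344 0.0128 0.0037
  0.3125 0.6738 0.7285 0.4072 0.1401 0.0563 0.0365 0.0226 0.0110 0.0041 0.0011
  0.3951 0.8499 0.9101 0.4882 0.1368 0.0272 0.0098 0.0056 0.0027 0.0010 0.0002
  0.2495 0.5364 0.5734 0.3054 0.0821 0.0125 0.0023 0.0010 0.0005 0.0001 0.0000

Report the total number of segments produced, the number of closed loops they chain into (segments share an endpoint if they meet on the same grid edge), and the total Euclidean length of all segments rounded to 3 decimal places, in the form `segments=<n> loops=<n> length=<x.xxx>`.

cell (2,1): code 0100 → (2.592,2.000)–(3.000,1.665)
cell (2,2): code 1100 → (2.453,3.000)–(2.592,2.000)
cell (2,3): code 1100 → (2.762,4.000)–(2.453,3.000)
cell (2,4): code 1100 → (2.965,5.000)–(2.762,4.000)
cell (2,5): code 1000 → (3.000,5.067)–(2.965,5.000)
cell (3,1): code 0110 → (3.000,1.665)–(4.000,1.976)
cell (3,5): code 1001 → (4.000,5.912)–(3.000,5.067)
cell (4,1): code 0010 → (4.000,1.976)–(4.028,2.000)
cell (4,2): code 0011 → (4.028,2.000)–(4.568,3.000)
cell (4,3): code 0111 → (4.568,3.000)–(5.000,3.784)
cell (4,5): code 1001 → (5.000,5.481)–(4.000,5.912)
cell (5,3): code 0010 → (5.000,3.784)–(5.140,4.000)
cell (5,4): code 0011 → (5.140,4.000)–(5.288,5.000)
cell (5,5): code 0001 → (5.288,5.000)–(5.000,5.481)
cell (9,0): code 0100 → (9.597,1.000)–(10.000,0.844)
cell (9,1): code 1100 → (9.278,2.000)–(9.597,1.000)
cell (9,2): code 1000 → (10.000,2.311)–(9.278,2.000)
cell (10,0): code 0010 → (10.000,0.844)–(10.226,1.000)
cell (10,1): code 0011 → (10.226,1.000)–(10.389,2.000)
cell (10,2): code 0001 → (10.389,2.000)–(10.000,2.311)
total: 20 segments, chained into 2 closed loop(s), length Σ = 15.077009

segments=20 loops=2 length=15.077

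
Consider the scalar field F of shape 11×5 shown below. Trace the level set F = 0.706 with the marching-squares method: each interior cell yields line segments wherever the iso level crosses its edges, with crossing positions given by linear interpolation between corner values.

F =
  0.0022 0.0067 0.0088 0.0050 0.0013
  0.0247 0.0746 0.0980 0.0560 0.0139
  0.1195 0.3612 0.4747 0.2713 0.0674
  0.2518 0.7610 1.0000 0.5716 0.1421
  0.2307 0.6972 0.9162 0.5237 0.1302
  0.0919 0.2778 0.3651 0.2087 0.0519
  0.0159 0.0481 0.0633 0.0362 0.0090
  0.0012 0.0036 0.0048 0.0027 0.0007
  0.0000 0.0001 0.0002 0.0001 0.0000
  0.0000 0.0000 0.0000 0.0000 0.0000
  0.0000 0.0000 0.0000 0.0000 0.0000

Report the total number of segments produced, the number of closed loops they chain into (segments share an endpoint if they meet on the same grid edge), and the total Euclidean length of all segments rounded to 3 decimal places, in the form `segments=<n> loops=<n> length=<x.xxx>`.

segments=8 loops=1 length=5.860

cell (2,0): code 0100 → (2.862,1.000)–(3.000,0.892)
cell (2,1): code 1100 → (2.440,2.000)–(2.862,1.000)
cell (2,2): code 1000 → (3.000,2.686)–(2.440,2.000)
cell (3,0): code 0010 → (3.000,0.892)–(3.862,1.000)
cell (3,1): code 0111 → (3.862,1.000)–(4.000,1.040)
cell (3,2): code 1001 → (4.000,2.536)–(3.000,2.686)
cell (4,1): code 0010 → (4.000,1.040)–(4.381,2.000)
cell (4,2): code 0001 → (4.381,2.000)–(4.000,2.536)
total: 8 segments, chained into 1 closed loop(s), length Σ = 5.859984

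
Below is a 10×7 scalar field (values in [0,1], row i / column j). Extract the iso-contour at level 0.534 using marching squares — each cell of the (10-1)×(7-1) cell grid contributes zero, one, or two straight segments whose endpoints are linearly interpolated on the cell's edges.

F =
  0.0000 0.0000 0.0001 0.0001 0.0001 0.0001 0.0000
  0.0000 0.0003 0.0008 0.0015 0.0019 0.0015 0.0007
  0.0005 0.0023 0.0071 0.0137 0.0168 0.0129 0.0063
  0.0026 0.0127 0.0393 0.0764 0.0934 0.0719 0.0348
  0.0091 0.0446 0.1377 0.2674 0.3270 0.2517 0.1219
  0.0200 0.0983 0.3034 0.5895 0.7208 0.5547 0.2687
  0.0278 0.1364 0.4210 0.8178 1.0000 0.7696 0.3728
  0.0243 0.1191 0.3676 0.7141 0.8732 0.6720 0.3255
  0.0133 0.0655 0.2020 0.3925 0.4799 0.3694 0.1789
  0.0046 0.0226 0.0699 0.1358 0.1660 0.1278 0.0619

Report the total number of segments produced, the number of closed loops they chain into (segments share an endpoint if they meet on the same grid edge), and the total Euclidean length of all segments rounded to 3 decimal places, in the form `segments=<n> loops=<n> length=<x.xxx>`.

cell (4,2): code 0100 → (4.828,3.000)–(5.000,2.806)
cell (4,3): code 1100 → (4.526,4.000)–(4.828,3.000)
cell (4,4): code 1100 → (4.932,5.000)–(4.526,4.000)
cell (4,5): code 1000 → (5.000,5.072)–(4.932,5.000)
cell (5,2): code 0110 → (5.000,2.806)–(6.000,2.285)
cell (5,5): code 1001 → (6.000,5.594)–(5.000,5.072)
cell (6,2): code 0110 → (6.000,2.285)–(7.000,2.480)
cell (6,5): code 1001 → (7.000,5.398)–(6.000,5.594)
cell (7,2): code 0010 → (7.000,2.480)–(7.560,3.000)
cell (7,3): code 0011 → (7.560,3.000)–(7.862,4.000)
cell (7,4): code 0011 → (7.862,4.000)–(7.456,5.000)
cell (7,5): code 0001 → (7.456,5.000)–(7.000,5.398)
total: 12 segments, chained into 1 closed loop(s), length Σ = 10.269875

segments=12 loops=1 length=10.270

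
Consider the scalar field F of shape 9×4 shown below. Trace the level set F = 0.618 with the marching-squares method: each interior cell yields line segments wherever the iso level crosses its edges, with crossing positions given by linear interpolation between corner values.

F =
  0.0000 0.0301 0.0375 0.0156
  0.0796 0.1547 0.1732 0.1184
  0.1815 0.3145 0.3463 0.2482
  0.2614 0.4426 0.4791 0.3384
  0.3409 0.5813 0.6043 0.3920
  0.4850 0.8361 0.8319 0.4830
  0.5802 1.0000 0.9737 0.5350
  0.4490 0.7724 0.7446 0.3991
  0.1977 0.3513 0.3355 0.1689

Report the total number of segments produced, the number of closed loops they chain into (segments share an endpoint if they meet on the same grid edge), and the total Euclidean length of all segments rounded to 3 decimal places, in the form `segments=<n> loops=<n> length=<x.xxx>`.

segments=10 loops=1 length=9.510

cell (4,0): code 0100 → (4.144,1.000)–(5.000,0.379)
cell (4,1): code 1100 → (4.060,2.000)–(4.144,1.000)
cell (4,2): code 1000 → (5.000,2.613)–(4.060,2.000)
cell (5,0): code 0110 → (5.000,0.379)–(6.000,0.090)
cell (5,2): code 1001 → (6.000,2.811)–(5.000,2.613)
cell (6,0): code 0110 → (6.000,0.090)–(7.000,0.523)
cell (6,2): code 1001 → (7.000,2.366)–(6.000,2.811)
cell (7,0): code 0010 → (7.000,0.523)–(7.367,1.000)
cell (7,1): code 0011 → (7.367,1.000)–(7.309,2.000)
cell (7,2): code 0001 → (7.309,2.000)–(7.000,2.366)
total: 10 segments, chained into 1 closed loop(s), length Σ = 9.510491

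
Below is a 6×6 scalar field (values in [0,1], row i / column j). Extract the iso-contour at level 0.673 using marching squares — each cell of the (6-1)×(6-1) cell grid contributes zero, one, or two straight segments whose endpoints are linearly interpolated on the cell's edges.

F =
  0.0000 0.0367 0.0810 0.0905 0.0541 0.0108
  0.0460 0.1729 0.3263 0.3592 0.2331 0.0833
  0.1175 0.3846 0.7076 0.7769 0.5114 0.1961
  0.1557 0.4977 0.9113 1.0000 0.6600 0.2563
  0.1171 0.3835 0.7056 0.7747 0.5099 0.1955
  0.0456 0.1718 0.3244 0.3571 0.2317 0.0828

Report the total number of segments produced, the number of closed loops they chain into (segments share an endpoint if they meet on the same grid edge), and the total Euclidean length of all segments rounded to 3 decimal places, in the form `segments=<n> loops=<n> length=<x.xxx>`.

cell (1,1): code 0100 → (1.909,2.000)–(2.000,1.893)
cell (1,2): code 1100 → (1.751,3.000)–(1.909,2.000)
cell (1,3): code 1000 → (2.000,3.391)–(1.751,3.000)
cell (2,1): code 0110 → (2.000,1.893)–(3.000,1.424)
cell (2,3): code 1001 → (3.000,3.962)–(2.000,3.391)
cell (3,1): code 0110 → (3.000,1.424)–(4.000,1.899)
cell (3,3): code 1001 → (4.000,3.384)–(3.000,3.962)
cell (4,1): code 0010 → (4.000,1.899)–(4.086,2.000)
cell (4,2): code 0011 → (4.086,2.000)–(4.244,3.000)
cell (4,3): code 0001 → (4.244,3.000)–(4.000,3.384)
total: 10 segments, chained into 1 closed loop(s), length Σ = 7.733897

segments=10 loops=1 length=7.734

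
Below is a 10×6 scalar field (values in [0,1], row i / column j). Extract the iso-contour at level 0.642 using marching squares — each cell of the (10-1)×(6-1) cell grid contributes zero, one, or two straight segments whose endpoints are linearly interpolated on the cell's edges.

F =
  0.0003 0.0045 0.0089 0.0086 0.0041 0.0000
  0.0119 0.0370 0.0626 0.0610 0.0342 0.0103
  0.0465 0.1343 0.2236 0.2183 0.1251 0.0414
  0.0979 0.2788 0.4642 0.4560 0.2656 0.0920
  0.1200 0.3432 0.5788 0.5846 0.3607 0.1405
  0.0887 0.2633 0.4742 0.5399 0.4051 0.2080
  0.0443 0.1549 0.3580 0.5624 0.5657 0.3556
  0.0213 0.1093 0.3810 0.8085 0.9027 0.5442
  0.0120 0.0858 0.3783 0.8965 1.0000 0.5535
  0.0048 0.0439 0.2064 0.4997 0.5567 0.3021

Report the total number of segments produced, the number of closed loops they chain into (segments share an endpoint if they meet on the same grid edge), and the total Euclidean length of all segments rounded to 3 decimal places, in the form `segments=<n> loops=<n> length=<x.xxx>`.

cell (6,2): code 0100 → (6.323,3.000)–(7.000,2.611)
cell (6,3): code 1100 → (6.226,4.000)–(6.323,3.000)
cell (6,4): code 1000 → (7.000,4.727)–(6.226,4.000)
cell (7,2): code 0110 → (7.000,2.611)–(8.000,2.509)
cell (7,4): code 1001 → (8.000,4.802)–(7.000,4.727)
cell (8,2): code 0010 → (8.000,2.509)–(8.641,3.000)
cell (8,3): code 0011 → (8.641,3.000)–(8.808,4.000)
cell (8,4): code 0001 → (8.808,4.000)–(8.000,4.802)
total: 8 segments, chained into 1 closed loop(s), length Σ = 7.814543

segments=8 loops=1 length=7.815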